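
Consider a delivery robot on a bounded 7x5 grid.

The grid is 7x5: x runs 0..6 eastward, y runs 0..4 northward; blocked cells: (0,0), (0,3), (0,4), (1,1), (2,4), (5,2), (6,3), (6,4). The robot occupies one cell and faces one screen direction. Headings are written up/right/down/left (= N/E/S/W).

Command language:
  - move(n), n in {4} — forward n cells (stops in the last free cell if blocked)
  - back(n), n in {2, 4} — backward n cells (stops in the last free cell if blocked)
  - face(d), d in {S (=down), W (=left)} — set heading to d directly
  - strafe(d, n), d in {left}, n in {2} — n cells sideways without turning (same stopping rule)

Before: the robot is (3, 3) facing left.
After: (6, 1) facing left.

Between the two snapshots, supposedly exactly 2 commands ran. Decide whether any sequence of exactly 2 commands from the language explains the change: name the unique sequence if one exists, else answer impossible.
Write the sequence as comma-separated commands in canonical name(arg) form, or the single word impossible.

strafe(left, 2), back(4)

key: heading stays W — no command in the sequence turns
start: (3, 3) facing left
step 1 (strafe(left, 2)): (3, 1) facing left
step 2 (back(4)): (6, 1) facing left
all 36 alternatives checked — unique.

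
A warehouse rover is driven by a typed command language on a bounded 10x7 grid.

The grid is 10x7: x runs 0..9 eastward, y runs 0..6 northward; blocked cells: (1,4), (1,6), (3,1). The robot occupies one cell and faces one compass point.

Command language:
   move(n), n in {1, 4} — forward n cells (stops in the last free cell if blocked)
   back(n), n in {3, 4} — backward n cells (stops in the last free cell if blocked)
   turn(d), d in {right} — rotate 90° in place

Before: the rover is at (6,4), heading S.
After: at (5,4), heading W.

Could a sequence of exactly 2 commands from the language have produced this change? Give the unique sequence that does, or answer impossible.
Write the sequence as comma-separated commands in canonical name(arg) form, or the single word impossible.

key: running move(1) before turn(right) would end elsewhere — order is forced
start: at (6,4), heading S
1. turn(right) → at (6,4), heading W
2. move(1) → at (5,4), heading W
no other 2-command option fits: unique.

turn(right), move(1)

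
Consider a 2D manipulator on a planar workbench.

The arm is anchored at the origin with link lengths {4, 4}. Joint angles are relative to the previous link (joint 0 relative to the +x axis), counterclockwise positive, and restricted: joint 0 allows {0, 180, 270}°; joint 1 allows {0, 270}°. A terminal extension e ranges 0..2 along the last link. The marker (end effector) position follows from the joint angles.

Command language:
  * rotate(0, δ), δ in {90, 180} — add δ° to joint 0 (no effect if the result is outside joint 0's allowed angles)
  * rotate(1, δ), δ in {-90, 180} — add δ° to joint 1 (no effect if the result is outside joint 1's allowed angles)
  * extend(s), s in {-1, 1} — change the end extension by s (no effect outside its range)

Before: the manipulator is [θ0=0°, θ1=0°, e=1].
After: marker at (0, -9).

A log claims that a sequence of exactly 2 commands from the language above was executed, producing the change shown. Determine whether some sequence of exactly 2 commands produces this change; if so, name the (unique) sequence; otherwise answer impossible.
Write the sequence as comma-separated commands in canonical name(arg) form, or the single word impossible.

key: running rotate(0, 90) before rotate(0, 180) would end elsewhere — order is forced
from: [θ0=0°, θ1=0°, e=1]
step 1 (rotate(0, 180)): [θ0=180°, θ1=0°, e=1]
step 2 (rotate(0, 90)): [θ0=270°, θ1=0°, e=1]
no rival 2-sequence matches.

rotate(0, 180), rotate(0, 90)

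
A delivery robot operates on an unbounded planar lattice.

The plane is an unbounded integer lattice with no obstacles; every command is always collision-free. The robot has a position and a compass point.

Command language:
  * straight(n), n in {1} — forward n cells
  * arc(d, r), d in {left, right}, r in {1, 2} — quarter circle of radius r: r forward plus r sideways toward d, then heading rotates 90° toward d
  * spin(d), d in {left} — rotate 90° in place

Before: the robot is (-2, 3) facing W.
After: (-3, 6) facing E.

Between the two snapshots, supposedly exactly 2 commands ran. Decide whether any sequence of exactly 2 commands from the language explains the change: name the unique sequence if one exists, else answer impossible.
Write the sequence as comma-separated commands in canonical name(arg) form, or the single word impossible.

arc(right, 2), arc(right, 1)

key: cell and facing (now E) both changed — the 2 commands mix motion and turning
begin: (-2, 3) facing W
t=1 arc(right, 2) ⇒ (-4, 5) facing N
t=2 arc(right, 1) ⇒ (-3, 6) facing E
all 36 alternatives checked — unique.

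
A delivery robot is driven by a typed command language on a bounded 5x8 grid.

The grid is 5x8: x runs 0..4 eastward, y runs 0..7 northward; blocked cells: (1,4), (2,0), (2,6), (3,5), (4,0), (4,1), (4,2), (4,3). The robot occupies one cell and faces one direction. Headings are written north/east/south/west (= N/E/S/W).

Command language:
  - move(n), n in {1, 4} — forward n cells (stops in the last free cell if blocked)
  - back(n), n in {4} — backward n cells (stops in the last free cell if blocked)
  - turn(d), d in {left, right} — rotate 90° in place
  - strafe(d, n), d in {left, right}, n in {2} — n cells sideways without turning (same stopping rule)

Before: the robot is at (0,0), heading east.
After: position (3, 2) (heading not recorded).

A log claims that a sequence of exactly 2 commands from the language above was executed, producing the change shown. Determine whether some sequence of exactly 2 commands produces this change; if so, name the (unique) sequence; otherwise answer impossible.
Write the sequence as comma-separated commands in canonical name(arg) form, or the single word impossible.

key: running move(4) before strafe(left, 2) would end elsewhere — order is forced
t0: at (0,0), heading east
t=1 strafe(left, 2) ⇒ at (0,2), heading east
t=2 move(4) ⇒ at (3,2), heading east
uniquely the one of 49 2-step routes that fits.

strafe(left, 2), move(4)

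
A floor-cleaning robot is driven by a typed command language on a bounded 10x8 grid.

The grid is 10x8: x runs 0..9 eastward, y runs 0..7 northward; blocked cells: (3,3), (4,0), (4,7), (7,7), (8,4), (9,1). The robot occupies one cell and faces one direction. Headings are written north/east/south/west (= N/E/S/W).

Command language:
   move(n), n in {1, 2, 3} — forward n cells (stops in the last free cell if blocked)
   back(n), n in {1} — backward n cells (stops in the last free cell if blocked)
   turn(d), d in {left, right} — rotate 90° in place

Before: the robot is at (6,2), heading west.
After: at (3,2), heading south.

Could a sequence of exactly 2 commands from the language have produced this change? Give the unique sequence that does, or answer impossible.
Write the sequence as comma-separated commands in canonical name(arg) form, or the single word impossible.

key: cell and facing (now S) both changed — the 2 commands mix motion and turning
from: at (6,2), heading west
t=1 move(3) ⇒ at (3,2), heading west
t=2 turn(left) ⇒ at (3,2), heading south
no rival 2-sequence matches.

move(3), turn(left)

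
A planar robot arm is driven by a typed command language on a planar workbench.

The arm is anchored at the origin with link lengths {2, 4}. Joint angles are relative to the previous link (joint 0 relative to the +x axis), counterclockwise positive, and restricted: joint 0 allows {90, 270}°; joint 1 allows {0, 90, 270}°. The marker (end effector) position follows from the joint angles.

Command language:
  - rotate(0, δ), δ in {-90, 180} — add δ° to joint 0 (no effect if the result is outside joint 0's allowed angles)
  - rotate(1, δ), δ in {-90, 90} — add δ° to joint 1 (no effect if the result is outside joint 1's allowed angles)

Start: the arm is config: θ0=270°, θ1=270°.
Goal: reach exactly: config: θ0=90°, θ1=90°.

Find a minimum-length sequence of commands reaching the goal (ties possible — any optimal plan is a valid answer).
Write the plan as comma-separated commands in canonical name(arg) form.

rotate(0, 180), rotate(1, 90), rotate(1, 90)

t0: config: θ0=270°, θ1=270°
step 1 (rotate(0, 180)): config: θ0=90°, θ1=270°
step 2 (rotate(1, 90)): config: θ0=90°, θ1=0°
step 3 (rotate(1, 90)): config: θ0=90°, θ1=90°
nothing shorter than 3 reaches the goal.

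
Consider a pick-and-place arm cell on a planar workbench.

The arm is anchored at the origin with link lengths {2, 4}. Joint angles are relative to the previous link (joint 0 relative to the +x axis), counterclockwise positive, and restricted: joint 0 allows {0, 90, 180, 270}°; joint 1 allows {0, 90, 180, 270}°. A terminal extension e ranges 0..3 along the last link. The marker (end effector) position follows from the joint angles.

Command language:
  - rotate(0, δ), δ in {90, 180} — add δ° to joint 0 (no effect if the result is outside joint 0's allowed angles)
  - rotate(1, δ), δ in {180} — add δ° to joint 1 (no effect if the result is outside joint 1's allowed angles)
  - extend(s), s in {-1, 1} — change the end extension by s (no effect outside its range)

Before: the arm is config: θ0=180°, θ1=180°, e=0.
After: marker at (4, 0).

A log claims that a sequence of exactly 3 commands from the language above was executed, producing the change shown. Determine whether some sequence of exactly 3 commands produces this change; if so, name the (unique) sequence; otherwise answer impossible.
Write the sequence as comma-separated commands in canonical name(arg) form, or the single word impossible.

extend(-1), extend(1), extend(1)

key: order matters: swapping extend(-1) and extend(1) lands elsewhere
from: config: θ0=180°, θ1=180°, e=0
t=1 extend(-1) ⇒ config: θ0=180°, θ1=180°, e=0
t=2 extend(1) ⇒ config: θ0=180°, θ1=180°, e=1
t=3 extend(1) ⇒ config: θ0=180°, θ1=180°, e=2
uniquely the one of 125 3-step routes that fits.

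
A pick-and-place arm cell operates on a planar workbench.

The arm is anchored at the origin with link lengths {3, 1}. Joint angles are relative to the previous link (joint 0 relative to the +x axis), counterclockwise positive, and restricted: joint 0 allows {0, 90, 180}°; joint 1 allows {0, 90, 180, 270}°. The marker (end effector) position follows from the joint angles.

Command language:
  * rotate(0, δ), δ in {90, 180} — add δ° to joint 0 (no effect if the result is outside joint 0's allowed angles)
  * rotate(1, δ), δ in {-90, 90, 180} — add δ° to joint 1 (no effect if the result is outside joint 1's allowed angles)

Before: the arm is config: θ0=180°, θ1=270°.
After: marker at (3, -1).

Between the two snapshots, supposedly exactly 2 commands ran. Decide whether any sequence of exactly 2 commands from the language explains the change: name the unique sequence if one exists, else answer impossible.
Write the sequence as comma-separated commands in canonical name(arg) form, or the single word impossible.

key: order matters: swapping rotate(0, 90) and rotate(0, 180) lands elsewhere
start: config: θ0=180°, θ1=270°
t=1 rotate(0, 90) ⇒ config: θ0=180°, θ1=270°
t=2 rotate(0, 180) ⇒ config: θ0=0°, θ1=270°
uniquely the one of 25 2-step routes that fits.

rotate(0, 90), rotate(0, 180)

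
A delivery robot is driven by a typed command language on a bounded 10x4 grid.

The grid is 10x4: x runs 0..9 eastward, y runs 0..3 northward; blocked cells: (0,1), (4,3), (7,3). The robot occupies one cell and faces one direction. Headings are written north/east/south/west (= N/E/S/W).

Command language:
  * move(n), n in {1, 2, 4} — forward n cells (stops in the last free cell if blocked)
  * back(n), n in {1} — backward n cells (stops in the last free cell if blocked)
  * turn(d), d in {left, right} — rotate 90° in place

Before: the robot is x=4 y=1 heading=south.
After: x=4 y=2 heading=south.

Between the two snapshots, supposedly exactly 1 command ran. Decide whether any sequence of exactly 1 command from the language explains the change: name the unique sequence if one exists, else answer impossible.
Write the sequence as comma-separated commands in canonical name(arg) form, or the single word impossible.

key: heading stays S — the single command does not turn
t0: x=4 y=1 heading=south
[1] after back(1): x=4 y=2 heading=south
no rival 1-sequence matches.

back(1)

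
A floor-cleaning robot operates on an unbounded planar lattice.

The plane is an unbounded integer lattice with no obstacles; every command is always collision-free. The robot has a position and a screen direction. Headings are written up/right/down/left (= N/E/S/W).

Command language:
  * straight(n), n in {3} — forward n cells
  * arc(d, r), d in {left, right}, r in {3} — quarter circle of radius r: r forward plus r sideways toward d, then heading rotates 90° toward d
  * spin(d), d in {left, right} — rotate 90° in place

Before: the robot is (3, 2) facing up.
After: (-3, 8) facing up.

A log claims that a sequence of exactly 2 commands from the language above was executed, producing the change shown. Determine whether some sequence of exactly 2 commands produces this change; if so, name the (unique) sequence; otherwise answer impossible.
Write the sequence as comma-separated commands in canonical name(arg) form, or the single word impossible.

arc(left, 3), arc(right, 3)

key: running arc(right, 3) before arc(left, 3) would end elsewhere — order is forced
start: (3, 2) facing up
[1] after arc(left, 3): (0, 5) facing left
[2] after arc(right, 3): (-3, 8) facing up
no rival 2-sequence matches.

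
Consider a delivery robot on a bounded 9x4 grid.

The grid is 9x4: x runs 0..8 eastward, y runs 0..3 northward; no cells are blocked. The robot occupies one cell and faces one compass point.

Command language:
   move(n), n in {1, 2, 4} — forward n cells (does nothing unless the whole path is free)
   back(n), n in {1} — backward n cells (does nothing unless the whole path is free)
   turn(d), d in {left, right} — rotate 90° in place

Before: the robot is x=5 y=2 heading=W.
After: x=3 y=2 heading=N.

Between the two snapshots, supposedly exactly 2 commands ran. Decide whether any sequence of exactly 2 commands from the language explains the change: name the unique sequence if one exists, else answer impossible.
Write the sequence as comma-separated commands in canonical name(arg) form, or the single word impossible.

key: cell and facing (now N) both changed — the 2 commands mix motion and turning
from: x=5 y=2 heading=W
[1] after move(2): x=3 y=2 heading=W
[2] after turn(right): x=3 y=2 heading=N
no other 2-command option fits: unique.

move(2), turn(right)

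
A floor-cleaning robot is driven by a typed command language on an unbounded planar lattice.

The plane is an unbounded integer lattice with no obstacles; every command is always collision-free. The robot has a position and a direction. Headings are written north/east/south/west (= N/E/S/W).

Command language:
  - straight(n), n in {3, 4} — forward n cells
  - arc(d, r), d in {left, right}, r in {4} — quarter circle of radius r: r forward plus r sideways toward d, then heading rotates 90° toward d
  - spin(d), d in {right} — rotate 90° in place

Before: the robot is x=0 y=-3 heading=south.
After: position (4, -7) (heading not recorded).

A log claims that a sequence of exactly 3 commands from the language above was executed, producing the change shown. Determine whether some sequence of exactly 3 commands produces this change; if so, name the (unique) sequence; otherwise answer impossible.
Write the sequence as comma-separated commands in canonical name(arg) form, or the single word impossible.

arc(left, 4), spin(right), spin(right)

key: order matters: swapping arc(left, 4) and spin(right) lands elsewhere
initial: x=0 y=-3 heading=south
step 1 (arc(left, 4)): x=4 y=-7 heading=east
step 2 (spin(right)): x=4 y=-7 heading=south
step 3 (spin(right)): x=4 y=-7 heading=west
uniquely the one of 125 3-step routes that fits.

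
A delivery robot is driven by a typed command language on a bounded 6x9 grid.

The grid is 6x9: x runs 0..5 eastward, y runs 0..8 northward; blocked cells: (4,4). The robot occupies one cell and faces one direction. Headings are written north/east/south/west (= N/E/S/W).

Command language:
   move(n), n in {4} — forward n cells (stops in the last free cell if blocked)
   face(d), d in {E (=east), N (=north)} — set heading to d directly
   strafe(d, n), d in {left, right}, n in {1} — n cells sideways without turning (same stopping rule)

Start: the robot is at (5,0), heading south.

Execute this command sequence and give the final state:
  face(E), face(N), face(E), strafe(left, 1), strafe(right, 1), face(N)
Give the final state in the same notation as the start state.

initial: at (5,0), heading south
step 1 (face(E)): at (5,0), heading east
step 2 (face(N)): at (5,0), heading north
step 3 (face(E)): at (5,0), heading east
step 4 (strafe(left, 1)): at (5,1), heading east
step 5 (strafe(right, 1)): at (5,0), heading east
step 6 (face(N)): at (5,0), heading north

at (5,0), heading north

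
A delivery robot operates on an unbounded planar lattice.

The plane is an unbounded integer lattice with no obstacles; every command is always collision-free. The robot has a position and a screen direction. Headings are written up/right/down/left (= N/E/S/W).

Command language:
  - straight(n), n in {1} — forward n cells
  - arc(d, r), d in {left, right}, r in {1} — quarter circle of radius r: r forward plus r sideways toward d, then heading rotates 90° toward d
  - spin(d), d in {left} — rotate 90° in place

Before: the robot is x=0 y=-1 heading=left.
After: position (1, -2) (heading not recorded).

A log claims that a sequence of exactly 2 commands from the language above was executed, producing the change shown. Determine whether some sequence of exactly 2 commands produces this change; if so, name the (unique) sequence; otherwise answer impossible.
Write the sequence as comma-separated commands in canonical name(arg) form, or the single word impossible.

key: running arc(left, 1) before spin(left) would end elsewhere — order is forced
begin: x=0 y=-1 heading=left
step 1 (spin(left)): x=0 y=-1 heading=down
step 2 (arc(left, 1)): x=1 y=-2 heading=right
no rival 2-sequence matches.

spin(left), arc(left, 1)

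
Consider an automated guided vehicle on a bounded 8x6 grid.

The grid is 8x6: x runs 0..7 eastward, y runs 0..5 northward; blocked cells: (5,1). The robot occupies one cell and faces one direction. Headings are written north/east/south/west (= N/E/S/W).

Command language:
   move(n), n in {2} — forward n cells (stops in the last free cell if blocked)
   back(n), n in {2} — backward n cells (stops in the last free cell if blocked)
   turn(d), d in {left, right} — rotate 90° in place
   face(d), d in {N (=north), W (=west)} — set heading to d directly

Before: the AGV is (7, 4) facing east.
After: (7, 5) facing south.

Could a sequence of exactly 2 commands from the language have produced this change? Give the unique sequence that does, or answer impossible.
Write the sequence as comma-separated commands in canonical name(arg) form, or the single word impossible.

turn(right), back(2)

key: back(2) runs into the grid edge before its full distance
t0: (7, 4) facing east
[1] after turn(right): (7, 4) facing south
[2] after back(2): (7, 5) facing south
uniquely the one of 36 2-step routes that fits.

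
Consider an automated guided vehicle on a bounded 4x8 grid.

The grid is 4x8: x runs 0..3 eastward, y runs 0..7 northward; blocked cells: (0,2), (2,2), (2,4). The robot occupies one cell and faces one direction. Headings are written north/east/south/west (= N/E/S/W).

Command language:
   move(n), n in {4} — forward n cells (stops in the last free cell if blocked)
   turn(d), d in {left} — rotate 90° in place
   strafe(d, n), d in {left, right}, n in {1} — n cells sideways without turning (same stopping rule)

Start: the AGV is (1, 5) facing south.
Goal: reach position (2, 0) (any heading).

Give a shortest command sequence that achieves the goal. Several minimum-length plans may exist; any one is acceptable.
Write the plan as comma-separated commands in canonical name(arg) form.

move(4), move(4), strafe(left, 1)

begin: (1, 5) facing south
[1] after move(4): (1, 1) facing south
[2] after move(4): (1, 0) facing south
[3] after strafe(left, 1): (2, 0) facing south
nothing shorter than 3 reaches the goal.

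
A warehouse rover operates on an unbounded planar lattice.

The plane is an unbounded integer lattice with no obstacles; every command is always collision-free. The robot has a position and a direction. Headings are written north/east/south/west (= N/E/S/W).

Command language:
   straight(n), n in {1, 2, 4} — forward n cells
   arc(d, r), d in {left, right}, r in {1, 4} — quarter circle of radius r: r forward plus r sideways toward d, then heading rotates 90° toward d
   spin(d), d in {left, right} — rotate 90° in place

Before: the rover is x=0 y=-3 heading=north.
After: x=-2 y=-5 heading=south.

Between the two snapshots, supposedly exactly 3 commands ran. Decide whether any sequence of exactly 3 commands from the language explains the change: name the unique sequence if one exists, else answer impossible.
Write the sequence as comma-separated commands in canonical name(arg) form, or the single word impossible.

key: running straight(2) before arc(left, 1) would end elsewhere — order is forced
begin: x=0 y=-3 heading=north
step 1 (arc(left, 1)): x=-1 y=-2 heading=west
step 2 (arc(left, 1)): x=-2 y=-3 heading=south
step 3 (straight(2)): x=-2 y=-5 heading=south
all 729 alternatives checked — unique.

arc(left, 1), arc(left, 1), straight(2)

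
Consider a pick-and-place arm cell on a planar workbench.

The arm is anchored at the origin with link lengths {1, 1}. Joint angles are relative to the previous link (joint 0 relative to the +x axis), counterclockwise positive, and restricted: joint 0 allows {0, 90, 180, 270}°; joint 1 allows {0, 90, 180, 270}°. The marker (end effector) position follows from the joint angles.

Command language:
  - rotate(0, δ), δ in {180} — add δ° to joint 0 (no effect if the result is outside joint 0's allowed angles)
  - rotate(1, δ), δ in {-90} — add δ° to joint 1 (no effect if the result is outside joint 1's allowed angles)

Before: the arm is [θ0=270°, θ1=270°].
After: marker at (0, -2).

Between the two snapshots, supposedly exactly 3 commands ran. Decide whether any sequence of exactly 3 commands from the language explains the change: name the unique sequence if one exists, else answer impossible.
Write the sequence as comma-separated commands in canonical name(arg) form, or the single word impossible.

rotate(1, -90), rotate(1, -90), rotate(1, -90)

t0: [θ0=270°, θ1=270°]
1. rotate(1, -90) → [θ0=270°, θ1=180°]
2. rotate(1, -90) → [θ0=270°, θ1=90°]
3. rotate(1, -90) → [θ0=270°, θ1=0°]
uniquely the one of 8 3-step routes that fits.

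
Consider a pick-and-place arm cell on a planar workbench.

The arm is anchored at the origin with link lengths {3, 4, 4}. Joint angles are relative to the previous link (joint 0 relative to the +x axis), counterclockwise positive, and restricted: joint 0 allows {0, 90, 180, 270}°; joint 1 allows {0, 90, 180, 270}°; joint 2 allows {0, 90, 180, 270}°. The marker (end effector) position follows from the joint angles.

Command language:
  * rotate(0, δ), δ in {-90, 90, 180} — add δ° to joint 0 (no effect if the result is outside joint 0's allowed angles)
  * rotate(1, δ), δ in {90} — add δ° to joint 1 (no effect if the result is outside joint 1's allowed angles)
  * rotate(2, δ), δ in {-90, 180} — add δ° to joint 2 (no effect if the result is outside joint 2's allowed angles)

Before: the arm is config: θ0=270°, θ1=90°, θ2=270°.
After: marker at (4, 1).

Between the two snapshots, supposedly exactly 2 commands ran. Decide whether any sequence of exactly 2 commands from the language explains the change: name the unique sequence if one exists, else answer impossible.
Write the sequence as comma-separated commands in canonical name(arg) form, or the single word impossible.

rotate(2, -90), rotate(2, -90)

t0: config: θ0=270°, θ1=90°, θ2=270°
[1] after rotate(2, -90): config: θ0=270°, θ1=90°, θ2=180°
[2] after rotate(2, -90): config: θ0=270°, θ1=90°, θ2=90°
no rival 2-sequence matches.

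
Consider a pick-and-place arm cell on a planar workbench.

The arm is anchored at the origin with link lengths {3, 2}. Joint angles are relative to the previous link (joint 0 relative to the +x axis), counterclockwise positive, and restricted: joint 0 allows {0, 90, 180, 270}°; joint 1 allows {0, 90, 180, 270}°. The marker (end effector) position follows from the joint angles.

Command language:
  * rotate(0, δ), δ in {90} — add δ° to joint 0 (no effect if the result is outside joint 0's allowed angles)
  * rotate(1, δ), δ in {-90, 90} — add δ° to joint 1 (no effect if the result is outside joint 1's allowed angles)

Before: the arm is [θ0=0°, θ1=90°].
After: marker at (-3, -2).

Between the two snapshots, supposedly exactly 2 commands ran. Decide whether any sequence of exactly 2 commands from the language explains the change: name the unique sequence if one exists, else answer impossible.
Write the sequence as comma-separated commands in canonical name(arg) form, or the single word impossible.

initial: [θ0=0°, θ1=90°]
t=1 rotate(0, 90) ⇒ [θ0=90°, θ1=90°]
t=2 rotate(0, 90) ⇒ [θ0=180°, θ1=90°]
all 9 alternatives checked — unique.

rotate(0, 90), rotate(0, 90)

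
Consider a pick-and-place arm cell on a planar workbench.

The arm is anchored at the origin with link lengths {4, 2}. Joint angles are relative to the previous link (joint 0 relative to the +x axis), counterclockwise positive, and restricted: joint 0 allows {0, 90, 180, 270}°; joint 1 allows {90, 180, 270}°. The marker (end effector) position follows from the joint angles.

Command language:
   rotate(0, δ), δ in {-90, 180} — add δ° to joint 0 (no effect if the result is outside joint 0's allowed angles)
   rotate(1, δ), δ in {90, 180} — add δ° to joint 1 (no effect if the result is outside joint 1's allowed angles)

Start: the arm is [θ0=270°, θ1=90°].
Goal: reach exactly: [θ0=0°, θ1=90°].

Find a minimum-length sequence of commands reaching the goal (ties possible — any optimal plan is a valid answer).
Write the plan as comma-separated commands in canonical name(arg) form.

from: [θ0=270°, θ1=90°]
1. rotate(0, 180) → [θ0=90°, θ1=90°]
2. rotate(0, -90) → [θ0=0°, θ1=90°]
shorter routes all fall short; 2 is best.

rotate(0, 180), rotate(0, -90)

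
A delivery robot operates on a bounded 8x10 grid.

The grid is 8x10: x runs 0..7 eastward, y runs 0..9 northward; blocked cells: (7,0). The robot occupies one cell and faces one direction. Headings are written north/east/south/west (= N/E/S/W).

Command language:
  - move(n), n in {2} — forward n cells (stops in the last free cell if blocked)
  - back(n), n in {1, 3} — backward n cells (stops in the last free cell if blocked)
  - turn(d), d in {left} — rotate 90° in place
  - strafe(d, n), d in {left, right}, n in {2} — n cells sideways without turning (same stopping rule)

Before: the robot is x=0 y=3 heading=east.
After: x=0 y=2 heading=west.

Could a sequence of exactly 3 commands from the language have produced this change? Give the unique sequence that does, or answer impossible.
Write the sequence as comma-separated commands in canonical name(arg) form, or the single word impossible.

turn(left), back(1), turn(left)

key: cell and facing (now W) both changed — the 3 commands mix motion and turning
initial: x=0 y=3 heading=east
step 1 (turn(left)): x=0 y=3 heading=north
step 2 (back(1)): x=0 y=2 heading=north
step 3 (turn(left)): x=0 y=2 heading=west
uniquely the one of 216 3-step routes that fits.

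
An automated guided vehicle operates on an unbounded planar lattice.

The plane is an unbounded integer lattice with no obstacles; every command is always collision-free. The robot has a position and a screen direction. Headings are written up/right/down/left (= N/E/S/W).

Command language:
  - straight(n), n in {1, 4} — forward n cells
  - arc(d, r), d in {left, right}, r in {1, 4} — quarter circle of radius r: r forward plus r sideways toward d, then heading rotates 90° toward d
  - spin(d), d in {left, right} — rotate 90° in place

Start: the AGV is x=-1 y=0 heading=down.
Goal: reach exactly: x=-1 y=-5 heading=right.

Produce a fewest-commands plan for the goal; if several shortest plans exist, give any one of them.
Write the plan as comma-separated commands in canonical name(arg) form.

straight(1), straight(4), spin(left)

from: x=-1 y=0 heading=down
[1] after straight(1): x=-1 y=-1 heading=down
[2] after straight(4): x=-1 y=-5 heading=down
[3] after spin(left): x=-1 y=-5 heading=right
minimal: 3 command(s), checked below 3.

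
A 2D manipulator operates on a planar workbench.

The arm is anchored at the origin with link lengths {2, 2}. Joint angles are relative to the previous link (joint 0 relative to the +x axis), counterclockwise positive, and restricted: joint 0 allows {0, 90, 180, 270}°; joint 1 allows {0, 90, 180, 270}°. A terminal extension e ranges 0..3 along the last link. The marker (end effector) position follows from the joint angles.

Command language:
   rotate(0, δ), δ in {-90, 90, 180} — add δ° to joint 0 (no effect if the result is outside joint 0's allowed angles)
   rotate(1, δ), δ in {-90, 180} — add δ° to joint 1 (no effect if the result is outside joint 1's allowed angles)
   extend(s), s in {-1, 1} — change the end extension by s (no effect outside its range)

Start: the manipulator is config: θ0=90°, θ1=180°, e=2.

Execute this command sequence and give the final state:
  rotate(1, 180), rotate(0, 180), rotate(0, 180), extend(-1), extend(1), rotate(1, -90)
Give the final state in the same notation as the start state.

config: θ0=90°, θ1=270°, e=2

from: config: θ0=90°, θ1=180°, e=2
step 1 (rotate(1, 180)): config: θ0=90°, θ1=0°, e=2
step 2 (rotate(0, 180)): config: θ0=270°, θ1=0°, e=2
step 3 (rotate(0, 180)): config: θ0=90°, θ1=0°, e=2
step 4 (extend(-1)): config: θ0=90°, θ1=0°, e=1
step 5 (extend(1)): config: θ0=90°, θ1=0°, e=2
step 6 (rotate(1, -90)): config: θ0=90°, θ1=270°, e=2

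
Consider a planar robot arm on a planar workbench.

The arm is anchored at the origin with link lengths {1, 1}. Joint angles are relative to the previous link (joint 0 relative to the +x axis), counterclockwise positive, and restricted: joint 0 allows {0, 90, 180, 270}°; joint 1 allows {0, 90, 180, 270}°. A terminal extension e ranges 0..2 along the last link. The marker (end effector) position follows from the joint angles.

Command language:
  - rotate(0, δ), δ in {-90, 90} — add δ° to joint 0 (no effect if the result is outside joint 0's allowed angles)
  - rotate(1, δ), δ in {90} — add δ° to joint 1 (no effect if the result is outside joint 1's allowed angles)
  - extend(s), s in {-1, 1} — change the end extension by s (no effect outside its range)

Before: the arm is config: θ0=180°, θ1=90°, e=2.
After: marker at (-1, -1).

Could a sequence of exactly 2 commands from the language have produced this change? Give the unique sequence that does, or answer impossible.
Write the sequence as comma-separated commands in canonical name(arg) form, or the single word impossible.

extend(-1), extend(-1)

begin: config: θ0=180°, θ1=90°, e=2
t=1 extend(-1) ⇒ config: θ0=180°, θ1=90°, e=1
t=2 extend(-1) ⇒ config: θ0=180°, θ1=90°, e=0
no other 2-command option fits: unique.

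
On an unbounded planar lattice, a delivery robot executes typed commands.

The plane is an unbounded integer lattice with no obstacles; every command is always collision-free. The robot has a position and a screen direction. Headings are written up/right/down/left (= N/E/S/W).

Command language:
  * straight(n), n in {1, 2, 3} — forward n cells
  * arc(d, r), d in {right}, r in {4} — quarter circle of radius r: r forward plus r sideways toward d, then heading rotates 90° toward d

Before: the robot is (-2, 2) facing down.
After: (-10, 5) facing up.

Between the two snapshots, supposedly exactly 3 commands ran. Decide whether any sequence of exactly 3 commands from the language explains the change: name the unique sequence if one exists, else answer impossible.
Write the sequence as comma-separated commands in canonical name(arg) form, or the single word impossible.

arc(right, 4), arc(right, 4), straight(3)

key: running straight(3) before arc(right, 4) would end elsewhere — order is forced
start: (-2, 2) facing down
1. arc(right, 4) → (-6, -2) facing left
2. arc(right, 4) → (-10, 2) facing up
3. straight(3) → (-10, 5) facing up
no rival 3-sequence matches.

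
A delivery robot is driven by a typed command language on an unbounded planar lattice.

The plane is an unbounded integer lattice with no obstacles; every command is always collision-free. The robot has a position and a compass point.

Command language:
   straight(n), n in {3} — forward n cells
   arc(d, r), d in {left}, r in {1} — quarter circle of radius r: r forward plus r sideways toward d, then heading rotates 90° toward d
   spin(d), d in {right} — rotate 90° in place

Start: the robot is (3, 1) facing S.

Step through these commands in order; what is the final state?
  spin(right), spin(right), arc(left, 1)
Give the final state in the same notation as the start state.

start: (3, 1) facing S
t=1 spin(right) ⇒ (3, 1) facing W
t=2 spin(right) ⇒ (3, 1) facing N
t=3 arc(left, 1) ⇒ (2, 2) facing W

(2, 2) facing W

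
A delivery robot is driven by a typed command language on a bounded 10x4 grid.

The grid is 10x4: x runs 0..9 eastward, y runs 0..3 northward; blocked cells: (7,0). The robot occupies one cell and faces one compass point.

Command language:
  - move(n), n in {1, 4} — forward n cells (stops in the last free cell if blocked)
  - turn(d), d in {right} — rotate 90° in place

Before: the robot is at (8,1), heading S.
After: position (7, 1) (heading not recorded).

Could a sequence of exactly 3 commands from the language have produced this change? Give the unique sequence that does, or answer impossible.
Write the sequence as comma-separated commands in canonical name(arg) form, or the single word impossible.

initial: at (8,1), heading S
[1] after turn(right): at (8,1), heading W
[2] after move(1): at (7,1), heading W
[3] after turn(right): at (7,1), heading N
all 27 alternatives checked — unique.

turn(right), move(1), turn(right)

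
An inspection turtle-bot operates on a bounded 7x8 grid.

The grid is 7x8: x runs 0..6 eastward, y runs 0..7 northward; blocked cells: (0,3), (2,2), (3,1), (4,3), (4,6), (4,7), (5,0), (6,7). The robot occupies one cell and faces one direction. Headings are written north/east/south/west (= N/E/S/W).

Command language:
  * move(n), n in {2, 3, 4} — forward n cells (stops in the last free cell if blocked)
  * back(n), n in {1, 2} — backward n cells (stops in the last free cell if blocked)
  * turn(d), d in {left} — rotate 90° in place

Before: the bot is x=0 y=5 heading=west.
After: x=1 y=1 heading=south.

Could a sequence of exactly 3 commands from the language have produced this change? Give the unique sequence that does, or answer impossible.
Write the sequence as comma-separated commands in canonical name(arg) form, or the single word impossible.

key: cell and facing (now S) both changed — the 3 commands mix motion and turning
initial: x=0 y=5 heading=west
[1] after back(1): x=1 y=5 heading=west
[2] after turn(left): x=1 y=5 heading=south
[3] after move(4): x=1 y=1 heading=south
uniquely the one of 216 3-step routes that fits.

back(1), turn(left), move(4)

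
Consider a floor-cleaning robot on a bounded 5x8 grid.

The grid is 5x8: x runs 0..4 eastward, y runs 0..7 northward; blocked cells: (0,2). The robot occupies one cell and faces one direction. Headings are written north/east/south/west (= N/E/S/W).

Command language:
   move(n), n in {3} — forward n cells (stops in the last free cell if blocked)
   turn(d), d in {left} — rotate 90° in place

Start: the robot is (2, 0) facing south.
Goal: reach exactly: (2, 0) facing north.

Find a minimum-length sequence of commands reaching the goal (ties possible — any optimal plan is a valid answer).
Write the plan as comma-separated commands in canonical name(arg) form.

turn(left), turn(left)

t0: (2, 0) facing south
[1] after turn(left): (2, 0) facing east
[2] after turn(left): (2, 0) facing north
shorter routes all fall short; 2 is best.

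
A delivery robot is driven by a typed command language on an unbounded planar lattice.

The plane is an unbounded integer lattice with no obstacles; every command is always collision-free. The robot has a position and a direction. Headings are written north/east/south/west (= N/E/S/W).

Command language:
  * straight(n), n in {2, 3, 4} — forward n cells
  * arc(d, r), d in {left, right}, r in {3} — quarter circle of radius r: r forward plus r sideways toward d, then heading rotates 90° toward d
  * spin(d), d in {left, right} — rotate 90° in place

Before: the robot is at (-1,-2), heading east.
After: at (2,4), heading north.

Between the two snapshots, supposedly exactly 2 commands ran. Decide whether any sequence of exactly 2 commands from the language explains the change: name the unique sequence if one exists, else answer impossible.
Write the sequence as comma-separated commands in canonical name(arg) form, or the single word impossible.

key: order matters: swapping arc(left, 3) and straight(3) lands elsewhere
from: at (-1,-2), heading east
step 1 (arc(left, 3)): at (2,1), heading north
step 2 (straight(3)): at (2,4), heading north
uniquely the one of 49 2-step routes that fits.

arc(left, 3), straight(3)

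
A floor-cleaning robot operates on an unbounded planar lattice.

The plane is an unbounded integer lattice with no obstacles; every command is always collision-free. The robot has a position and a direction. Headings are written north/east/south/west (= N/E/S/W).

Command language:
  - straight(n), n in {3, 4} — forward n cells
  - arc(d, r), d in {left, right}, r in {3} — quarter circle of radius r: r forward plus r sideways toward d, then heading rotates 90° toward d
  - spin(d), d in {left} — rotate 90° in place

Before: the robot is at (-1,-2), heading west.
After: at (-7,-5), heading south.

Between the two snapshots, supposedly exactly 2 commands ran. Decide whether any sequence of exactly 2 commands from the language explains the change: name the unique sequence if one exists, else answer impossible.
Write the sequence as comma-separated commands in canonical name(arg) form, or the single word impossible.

key: cell and facing (now S) both changed — the 2 commands mix motion and turning
begin: at (-1,-2), heading west
[1] after straight(3): at (-4,-2), heading west
[2] after arc(left, 3): at (-7,-5), heading south
no other 2-command option fits: unique.

straight(3), arc(left, 3)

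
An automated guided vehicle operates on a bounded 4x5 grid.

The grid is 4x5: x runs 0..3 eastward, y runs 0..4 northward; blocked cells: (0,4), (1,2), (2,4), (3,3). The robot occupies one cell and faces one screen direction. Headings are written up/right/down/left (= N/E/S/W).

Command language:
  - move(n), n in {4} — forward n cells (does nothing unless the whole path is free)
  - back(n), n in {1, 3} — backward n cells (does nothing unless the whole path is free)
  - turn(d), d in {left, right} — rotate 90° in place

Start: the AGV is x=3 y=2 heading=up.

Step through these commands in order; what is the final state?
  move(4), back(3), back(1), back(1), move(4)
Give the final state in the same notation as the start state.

x=3 y=0 heading=up

initial: x=3 y=2 heading=up
t=1 move(4) ⇒ x=3 y=2 heading=up
t=2 back(3) ⇒ x=3 y=2 heading=up
t=3 back(1) ⇒ x=3 y=1 heading=up
t=4 back(1) ⇒ x=3 y=0 heading=up
t=5 move(4) ⇒ x=3 y=0 heading=up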